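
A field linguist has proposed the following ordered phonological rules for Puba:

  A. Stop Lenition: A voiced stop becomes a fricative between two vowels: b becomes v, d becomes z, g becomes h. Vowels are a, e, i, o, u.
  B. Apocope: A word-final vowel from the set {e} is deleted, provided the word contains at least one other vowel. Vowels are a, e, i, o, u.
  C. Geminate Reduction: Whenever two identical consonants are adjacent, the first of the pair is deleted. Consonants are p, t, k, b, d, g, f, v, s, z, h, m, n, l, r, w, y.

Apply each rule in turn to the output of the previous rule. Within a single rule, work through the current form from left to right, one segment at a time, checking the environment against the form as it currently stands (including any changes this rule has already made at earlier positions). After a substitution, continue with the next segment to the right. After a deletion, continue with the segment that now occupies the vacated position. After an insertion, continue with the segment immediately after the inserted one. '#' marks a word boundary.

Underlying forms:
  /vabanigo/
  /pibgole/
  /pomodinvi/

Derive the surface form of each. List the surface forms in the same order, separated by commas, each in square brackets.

/vabanigo/:
  A Stop Lenition: [vabanigo] → [vavaniho]
  B Apocope: no change — [vavaniho]
  C Geminate Reduction: no change — [vavaniho]
/pibgole/:
  A Stop Lenition: no change — [pibgole]
  B Apocope: [pibgole] → [pibgol]
  C Geminate Reduction: no change — [pibgol]
/pomodinvi/:
  A Stop Lenition: [pomodinvi] → [pomozinvi]
  B Apocope: no change — [pomozinvi]
  C Geminate Reduction: no change — [pomozinvi]

[vavaniho], [pibgol], [pomozinvi]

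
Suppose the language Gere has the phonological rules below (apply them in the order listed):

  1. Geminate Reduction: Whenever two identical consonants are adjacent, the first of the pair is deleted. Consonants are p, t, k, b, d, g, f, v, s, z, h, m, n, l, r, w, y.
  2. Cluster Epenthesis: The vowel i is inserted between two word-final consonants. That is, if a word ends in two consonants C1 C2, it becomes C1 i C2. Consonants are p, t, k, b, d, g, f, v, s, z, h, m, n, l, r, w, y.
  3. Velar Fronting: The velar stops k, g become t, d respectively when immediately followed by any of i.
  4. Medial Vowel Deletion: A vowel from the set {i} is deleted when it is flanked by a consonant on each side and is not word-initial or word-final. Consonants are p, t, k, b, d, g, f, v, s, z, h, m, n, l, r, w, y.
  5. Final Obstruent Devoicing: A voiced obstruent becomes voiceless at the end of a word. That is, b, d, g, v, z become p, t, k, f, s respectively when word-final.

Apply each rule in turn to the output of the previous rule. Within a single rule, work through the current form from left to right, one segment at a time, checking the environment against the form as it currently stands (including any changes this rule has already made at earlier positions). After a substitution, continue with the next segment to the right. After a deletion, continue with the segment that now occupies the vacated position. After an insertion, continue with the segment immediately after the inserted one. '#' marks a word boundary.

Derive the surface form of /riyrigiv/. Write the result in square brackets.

[ryrdf]

1 Geminate Reduction: no change — [riyrigiv]
2 Cluster Epenthesis: no change — [riyrigiv]
3 Velar Fronting: [riyrigiv] → [riyridiv]
4 Medial Vowel Deletion: [riyridiv] → [ryrdv]
5 Final Obstruent Devoicing: [ryrdv] → [ryrdf]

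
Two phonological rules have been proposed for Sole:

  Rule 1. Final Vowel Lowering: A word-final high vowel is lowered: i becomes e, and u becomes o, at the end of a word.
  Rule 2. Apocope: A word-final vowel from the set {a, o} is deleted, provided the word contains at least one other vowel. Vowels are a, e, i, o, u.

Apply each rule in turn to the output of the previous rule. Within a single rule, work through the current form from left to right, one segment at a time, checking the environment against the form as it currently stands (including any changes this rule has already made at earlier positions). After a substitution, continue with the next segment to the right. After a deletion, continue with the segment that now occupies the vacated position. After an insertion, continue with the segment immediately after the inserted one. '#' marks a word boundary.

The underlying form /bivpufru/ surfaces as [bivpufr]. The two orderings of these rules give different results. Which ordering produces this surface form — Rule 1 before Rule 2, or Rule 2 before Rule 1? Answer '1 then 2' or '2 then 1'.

Order 1 then 2:
  1 Final Vowel Lowering: [bivpufru] → [bivpufro]
  2 Apocope: [bivpufro] → [bivpufr]
  result: [bivpufr]
Order 2 then 1:
  2 Apocope: no change — [bivpufru]
  1 Final Vowel Lowering: [bivpufru] → [bivpufro]
  result: [bivpufro]

1 then 2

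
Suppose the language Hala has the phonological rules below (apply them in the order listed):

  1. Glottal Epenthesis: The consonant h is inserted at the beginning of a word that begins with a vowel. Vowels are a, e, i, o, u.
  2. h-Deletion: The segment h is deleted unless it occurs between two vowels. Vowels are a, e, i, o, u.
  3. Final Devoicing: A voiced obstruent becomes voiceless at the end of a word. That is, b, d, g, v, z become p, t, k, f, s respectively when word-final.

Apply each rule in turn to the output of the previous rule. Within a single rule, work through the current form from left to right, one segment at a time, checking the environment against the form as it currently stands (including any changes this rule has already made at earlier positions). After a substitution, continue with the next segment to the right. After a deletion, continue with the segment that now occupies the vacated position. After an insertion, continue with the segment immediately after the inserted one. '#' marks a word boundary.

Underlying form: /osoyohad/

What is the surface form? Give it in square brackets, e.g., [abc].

[osoyohat]

1 Glottal Epenthesis: [osoyohad] → [hosoyohad]
2 h-Deletion: [hosoyohad] → [osoyohad]
3 Final Devoicing: [osoyohad] → [osoyohat]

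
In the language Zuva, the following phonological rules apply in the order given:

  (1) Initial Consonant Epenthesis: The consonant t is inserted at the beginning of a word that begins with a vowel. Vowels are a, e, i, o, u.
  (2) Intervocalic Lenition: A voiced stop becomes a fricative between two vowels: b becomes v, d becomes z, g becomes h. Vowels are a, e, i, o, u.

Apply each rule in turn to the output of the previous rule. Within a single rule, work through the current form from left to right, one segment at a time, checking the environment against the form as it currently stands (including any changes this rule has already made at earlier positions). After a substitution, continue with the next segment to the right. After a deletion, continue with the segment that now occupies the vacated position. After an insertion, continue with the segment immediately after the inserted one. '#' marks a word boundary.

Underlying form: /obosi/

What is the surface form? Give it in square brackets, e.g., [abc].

(1) Initial Consonant Epenthesis: [obosi] → [tobosi]
(2) Intervocalic Lenition: [tobosi] → [tovosi]

[tovosi]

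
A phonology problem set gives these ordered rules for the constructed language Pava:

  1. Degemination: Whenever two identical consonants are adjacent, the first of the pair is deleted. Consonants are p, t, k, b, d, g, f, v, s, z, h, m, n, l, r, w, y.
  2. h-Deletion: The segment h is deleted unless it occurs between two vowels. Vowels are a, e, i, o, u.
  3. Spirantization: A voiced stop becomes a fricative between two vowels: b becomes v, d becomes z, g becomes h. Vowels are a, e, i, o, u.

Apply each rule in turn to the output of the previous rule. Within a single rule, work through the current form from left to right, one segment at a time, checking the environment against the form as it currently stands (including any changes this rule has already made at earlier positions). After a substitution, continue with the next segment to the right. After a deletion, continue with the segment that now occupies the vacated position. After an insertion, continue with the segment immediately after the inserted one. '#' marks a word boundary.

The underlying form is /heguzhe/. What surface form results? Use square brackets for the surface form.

1 Degemination: no change — [heguzhe]
2 h-Deletion: [heguzhe] → [eguze]
3 Spirantization: [eguze] → [ehuze]

[ehuze]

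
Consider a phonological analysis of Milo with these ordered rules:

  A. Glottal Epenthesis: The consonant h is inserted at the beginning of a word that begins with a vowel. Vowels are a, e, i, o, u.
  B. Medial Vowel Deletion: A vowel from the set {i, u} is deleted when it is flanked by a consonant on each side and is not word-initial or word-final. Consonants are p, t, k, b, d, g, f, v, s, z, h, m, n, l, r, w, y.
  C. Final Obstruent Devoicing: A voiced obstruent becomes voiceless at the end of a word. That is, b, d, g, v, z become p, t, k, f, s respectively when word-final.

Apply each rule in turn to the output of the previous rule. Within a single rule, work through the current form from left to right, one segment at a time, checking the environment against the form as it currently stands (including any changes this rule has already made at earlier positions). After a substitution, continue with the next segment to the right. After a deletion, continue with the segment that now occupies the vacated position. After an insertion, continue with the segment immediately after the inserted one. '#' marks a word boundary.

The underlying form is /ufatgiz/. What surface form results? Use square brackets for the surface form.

A Glottal Epenthesis: [ufatgiz] → [hufatgiz]
B Medial Vowel Deletion: [hufatgiz] → [hfatgz]
C Final Obstruent Devoicing: [hfatgz] → [hfatgs]

[hfatgs]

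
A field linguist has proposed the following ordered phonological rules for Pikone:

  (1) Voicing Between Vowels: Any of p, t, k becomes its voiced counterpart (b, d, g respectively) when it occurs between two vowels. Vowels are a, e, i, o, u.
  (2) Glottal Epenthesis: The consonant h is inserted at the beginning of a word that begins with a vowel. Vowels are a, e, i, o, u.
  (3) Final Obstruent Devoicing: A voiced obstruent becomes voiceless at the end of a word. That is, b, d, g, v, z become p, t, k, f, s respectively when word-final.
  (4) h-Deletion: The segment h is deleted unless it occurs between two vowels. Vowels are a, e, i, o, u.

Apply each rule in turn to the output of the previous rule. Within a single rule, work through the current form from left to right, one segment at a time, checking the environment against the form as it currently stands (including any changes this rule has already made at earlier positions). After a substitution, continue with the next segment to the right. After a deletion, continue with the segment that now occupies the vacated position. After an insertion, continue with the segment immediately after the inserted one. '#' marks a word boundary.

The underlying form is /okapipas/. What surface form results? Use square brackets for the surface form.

[ogabibas]

(1) Voicing Between Vowels: [okapipas] → [ogabibas]
(2) Glottal Epenthesis: [ogabibas] → [hogabibas]
(3) Final Obstruent Devoicing: no change — [hogabibas]
(4) h-Deletion: [hogabibas] → [ogabibas]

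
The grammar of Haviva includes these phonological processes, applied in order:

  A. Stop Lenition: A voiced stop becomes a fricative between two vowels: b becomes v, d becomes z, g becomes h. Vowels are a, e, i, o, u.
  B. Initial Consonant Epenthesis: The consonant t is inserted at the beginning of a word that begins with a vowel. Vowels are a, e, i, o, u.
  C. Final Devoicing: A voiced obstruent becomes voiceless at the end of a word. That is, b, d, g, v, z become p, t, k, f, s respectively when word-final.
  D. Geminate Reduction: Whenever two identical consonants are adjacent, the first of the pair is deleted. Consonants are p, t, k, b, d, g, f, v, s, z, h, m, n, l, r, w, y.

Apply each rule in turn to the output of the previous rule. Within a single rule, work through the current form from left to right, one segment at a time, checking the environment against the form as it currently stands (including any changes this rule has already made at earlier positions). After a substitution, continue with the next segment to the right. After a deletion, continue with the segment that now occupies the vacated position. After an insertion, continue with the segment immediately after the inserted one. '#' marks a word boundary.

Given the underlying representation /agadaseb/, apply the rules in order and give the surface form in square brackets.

[tahazasep]

A Stop Lenition: [agadaseb] → [ahazaseb]
B Initial Consonant Epenthesis: [ahazaseb] → [tahazaseb]
C Final Devoicing: [tahazaseb] → [tahazasep]
D Geminate Reduction: no change — [tahazasep]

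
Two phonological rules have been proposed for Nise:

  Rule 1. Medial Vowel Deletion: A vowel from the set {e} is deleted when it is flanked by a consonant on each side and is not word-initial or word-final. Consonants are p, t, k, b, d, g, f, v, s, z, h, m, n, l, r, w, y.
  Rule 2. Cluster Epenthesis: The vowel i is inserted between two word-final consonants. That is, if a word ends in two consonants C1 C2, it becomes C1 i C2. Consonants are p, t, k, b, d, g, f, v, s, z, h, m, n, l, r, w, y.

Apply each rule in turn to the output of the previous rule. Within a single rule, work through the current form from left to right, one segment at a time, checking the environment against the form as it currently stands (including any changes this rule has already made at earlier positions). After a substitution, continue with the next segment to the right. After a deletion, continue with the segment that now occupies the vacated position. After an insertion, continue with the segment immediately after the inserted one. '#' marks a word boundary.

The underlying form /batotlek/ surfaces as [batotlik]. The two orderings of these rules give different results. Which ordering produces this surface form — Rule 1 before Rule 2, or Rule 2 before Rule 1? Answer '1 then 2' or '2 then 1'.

1 then 2

Order 1 then 2:
  1 Medial Vowel Deletion: [batotlek] → [batotlk]
  2 Cluster Epenthesis: [batotlk] → [batotlik]
  result: [batotlik]
Order 2 then 1:
  2 Cluster Epenthesis: no change — [batotlek]
  1 Medial Vowel Deletion: [batotlek] → [batotlk]
  result: [batotlk]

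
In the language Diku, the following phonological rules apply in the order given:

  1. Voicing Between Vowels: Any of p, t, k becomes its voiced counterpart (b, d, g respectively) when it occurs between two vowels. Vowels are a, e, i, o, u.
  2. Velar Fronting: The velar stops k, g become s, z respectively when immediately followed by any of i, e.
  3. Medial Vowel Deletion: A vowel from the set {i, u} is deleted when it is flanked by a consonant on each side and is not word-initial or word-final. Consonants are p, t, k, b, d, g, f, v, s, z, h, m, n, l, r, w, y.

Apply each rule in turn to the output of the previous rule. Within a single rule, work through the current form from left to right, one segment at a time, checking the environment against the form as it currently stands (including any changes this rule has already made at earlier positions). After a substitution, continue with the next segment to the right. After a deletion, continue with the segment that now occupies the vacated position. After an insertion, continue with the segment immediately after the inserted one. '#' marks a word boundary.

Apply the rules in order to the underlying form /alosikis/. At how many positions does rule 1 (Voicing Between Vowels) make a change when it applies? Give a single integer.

1

1 Voicing Between Vowels: [alosikis] → [alosigis]
2 Velar Fronting: [alosigis] → [alosizis]
3 Medial Vowel Deletion: [alosizis] → [aloszs]
Rule 1 changed 1 position(s).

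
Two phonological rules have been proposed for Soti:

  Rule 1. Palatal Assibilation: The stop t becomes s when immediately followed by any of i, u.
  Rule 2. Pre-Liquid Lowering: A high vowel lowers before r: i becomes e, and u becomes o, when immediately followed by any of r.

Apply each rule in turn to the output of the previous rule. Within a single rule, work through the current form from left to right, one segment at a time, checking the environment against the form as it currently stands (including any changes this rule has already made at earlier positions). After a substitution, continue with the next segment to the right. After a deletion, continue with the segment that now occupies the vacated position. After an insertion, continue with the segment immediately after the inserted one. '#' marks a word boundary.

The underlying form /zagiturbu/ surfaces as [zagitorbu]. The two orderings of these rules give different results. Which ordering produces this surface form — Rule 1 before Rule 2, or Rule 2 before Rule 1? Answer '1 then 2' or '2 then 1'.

Order 1 then 2:
  1 Palatal Assibilation: [zagiturbu] → [zagisurbu]
  2 Pre-Liquid Lowering: [zagisurbu] → [zagisorbu]
  result: [zagisorbu]
Order 2 then 1:
  2 Pre-Liquid Lowering: [zagiturbu] → [zagitorbu]
  1 Palatal Assibilation: no change — [zagitorbu]
  result: [zagitorbu]

2 then 1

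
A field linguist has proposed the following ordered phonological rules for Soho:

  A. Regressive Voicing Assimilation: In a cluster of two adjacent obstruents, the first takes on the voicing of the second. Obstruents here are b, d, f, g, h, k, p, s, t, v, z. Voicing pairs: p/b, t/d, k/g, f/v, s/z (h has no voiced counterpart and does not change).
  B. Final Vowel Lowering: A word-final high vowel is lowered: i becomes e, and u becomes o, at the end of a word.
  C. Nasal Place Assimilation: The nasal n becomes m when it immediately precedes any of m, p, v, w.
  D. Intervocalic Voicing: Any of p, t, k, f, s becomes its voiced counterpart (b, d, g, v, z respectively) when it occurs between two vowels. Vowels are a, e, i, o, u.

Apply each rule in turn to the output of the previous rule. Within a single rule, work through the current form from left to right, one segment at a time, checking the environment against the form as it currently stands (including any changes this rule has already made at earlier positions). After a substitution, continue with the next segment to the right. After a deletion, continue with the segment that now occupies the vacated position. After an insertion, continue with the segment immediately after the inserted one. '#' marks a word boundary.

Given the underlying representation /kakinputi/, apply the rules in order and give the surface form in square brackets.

[kagimpude]

A Regressive Voicing Assimilation: no change — [kakinputi]
B Final Vowel Lowering: [kakinputi] → [kakinpute]
C Nasal Place Assimilation: [kakinpute] → [kakimpute]
D Intervocalic Voicing: [kakimpute] → [kagimpude]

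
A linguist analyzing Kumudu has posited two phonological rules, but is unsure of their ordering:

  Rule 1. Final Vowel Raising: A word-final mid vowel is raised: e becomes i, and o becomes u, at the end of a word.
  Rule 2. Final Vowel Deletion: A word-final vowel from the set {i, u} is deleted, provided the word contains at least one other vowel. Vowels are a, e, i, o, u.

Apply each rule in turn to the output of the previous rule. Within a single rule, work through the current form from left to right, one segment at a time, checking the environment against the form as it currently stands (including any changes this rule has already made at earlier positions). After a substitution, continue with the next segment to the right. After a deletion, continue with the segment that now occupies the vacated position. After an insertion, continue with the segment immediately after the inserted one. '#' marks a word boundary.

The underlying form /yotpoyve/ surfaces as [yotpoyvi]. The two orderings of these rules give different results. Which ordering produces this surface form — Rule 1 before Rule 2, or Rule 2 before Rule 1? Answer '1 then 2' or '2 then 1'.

2 then 1

Order 1 then 2:
  1 Final Vowel Raising: [yotpoyve] → [yotpoyvi]
  2 Final Vowel Deletion: [yotpoyvi] → [yotpoyv]
  result: [yotpoyv]
Order 2 then 1:
  2 Final Vowel Deletion: no change — [yotpoyve]
  1 Final Vowel Raising: [yotpoyve] → [yotpoyvi]
  result: [yotpoyvi]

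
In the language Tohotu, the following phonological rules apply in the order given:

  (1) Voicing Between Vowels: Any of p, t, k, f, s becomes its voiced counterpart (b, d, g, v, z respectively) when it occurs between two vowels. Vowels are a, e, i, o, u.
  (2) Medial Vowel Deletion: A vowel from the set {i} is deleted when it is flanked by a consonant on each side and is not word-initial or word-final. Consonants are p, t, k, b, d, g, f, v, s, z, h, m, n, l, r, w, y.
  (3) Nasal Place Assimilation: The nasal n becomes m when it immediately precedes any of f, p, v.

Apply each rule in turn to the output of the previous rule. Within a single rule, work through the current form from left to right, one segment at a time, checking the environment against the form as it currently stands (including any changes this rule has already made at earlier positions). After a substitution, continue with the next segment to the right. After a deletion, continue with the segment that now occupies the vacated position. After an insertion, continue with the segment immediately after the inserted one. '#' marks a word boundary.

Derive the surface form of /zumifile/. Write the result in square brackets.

(1) Voicing Between Vowels: [zumifile] → [zumivile]
(2) Medial Vowel Deletion: [zumivile] → [zumvle]
(3) Nasal Place Assimilation: no change — [zumvle]

[zumvle]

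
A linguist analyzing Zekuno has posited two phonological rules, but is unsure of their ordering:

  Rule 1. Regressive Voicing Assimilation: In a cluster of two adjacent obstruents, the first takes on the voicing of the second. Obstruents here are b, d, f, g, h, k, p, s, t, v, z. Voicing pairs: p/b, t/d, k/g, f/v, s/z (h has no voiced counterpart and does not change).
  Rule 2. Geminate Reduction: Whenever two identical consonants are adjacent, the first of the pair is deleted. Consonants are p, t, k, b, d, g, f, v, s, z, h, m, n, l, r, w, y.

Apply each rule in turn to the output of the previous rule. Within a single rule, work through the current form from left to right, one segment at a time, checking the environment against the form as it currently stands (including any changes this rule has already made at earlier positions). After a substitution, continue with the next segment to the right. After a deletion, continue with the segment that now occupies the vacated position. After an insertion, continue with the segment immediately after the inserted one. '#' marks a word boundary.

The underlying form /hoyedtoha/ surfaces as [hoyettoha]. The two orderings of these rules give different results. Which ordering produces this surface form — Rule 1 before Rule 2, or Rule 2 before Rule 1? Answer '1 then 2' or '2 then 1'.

2 then 1

Order 1 then 2:
  1 Regressive Voicing Assimilation: [hoyedtoha] → [hoyettoha]
  2 Geminate Reduction: [hoyettoha] → [hoyetoha]
  result: [hoyetoha]
Order 2 then 1:
  2 Geminate Reduction: no change — [hoyedtoha]
  1 Regressive Voicing Assimilation: [hoyedtoha] → [hoyettoha]
  result: [hoyettoha]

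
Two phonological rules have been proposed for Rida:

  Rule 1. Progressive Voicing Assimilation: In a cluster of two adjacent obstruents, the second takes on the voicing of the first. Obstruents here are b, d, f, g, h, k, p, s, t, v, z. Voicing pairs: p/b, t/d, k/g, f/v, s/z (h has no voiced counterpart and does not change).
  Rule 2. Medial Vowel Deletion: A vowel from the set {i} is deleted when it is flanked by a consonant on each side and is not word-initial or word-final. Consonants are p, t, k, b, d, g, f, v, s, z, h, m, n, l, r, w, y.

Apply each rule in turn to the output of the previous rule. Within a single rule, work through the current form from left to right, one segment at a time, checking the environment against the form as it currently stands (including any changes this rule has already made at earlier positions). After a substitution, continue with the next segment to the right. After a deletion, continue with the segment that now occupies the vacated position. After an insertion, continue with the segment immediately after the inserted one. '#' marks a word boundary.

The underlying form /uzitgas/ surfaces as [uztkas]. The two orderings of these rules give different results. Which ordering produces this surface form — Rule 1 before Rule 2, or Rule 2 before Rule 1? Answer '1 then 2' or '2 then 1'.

1 then 2

Order 1 then 2:
  1 Progressive Voicing Assimilation: [uzitgas] → [uzitkas]
  2 Medial Vowel Deletion: [uzitkas] → [uztkas]
  result: [uztkas]
Order 2 then 1:
  2 Medial Vowel Deletion: [uzitgas] → [uztgas]
  1 Progressive Voicing Assimilation: [uztgas] → [uzdgas]
  result: [uzdgas]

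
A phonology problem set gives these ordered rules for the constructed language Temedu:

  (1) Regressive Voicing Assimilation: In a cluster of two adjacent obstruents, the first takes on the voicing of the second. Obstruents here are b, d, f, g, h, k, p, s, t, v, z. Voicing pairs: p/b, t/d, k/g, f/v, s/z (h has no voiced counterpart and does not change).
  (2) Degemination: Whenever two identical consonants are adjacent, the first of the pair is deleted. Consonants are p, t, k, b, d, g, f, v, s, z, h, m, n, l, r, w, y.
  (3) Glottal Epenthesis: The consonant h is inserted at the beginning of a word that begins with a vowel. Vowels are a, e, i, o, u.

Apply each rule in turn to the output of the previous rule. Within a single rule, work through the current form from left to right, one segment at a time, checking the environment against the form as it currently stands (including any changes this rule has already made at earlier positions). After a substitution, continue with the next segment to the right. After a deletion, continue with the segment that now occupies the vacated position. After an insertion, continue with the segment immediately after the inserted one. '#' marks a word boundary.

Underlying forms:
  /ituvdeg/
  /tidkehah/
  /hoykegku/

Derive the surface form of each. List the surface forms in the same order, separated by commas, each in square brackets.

/ituvdeg/:
  (1) Regressive Voicing Assimilation: no change — [ituvdeg]
  (2) Degemination: no change — [ituvdeg]
  (3) Glottal Epenthesis: [ituvdeg] → [hituvdeg]
/tidkehah/:
  (1) Regressive Voicing Assimilation: [tidkehah] → [titkehah]
  (2) Degemination: no change — [titkehah]
  (3) Glottal Epenthesis: no change — [titkehah]
/hoykegku/:
  (1) Regressive Voicing Assimilation: [hoykegku] → [hoykekku]
  (2) Degemination: [hoykekku] → [hoykeku]
  (3) Glottal Epenthesis: no change — [hoykeku]

[hituvdeg], [titkehah], [hoykeku]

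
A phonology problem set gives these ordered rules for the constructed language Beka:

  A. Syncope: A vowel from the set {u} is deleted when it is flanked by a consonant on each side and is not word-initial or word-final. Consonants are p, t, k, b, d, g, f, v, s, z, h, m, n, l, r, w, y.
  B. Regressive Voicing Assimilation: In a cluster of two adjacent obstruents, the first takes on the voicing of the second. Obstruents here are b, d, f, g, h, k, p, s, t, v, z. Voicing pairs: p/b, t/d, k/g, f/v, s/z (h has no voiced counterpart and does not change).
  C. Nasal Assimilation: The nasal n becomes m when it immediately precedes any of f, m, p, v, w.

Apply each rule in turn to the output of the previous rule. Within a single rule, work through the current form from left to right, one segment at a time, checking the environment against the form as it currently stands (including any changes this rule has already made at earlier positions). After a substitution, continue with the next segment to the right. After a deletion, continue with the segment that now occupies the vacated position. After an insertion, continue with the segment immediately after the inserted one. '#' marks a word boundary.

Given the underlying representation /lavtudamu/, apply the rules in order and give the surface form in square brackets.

[lafddamu]

A Syncope: [lavtudamu] → [lavtdamu]
B Regressive Voicing Assimilation: [lavtdamu] → [lafddamu]
C Nasal Assimilation: no change — [lafddamu]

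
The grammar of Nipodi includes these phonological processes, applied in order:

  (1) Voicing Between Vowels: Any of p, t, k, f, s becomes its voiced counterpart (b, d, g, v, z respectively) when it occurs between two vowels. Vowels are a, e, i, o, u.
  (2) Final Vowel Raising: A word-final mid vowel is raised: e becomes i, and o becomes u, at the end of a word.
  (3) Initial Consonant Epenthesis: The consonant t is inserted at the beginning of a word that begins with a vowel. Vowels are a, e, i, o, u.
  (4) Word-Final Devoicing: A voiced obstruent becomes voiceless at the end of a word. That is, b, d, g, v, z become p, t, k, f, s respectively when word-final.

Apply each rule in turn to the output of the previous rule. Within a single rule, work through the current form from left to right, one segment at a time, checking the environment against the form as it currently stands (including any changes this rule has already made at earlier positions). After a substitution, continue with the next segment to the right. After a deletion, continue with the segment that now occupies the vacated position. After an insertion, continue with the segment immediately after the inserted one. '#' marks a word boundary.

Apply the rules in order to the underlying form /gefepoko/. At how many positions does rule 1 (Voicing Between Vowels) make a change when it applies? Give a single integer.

3

(1) Voicing Between Vowels: [gefepoko] → [gevebogo]
(2) Final Vowel Raising: [gevebogo] → [gevebogu]
(3) Initial Consonant Epenthesis: no change — [gevebogu]
(4) Word-Final Devoicing: no change — [gevebogu]
Rule 1 changed 3 position(s).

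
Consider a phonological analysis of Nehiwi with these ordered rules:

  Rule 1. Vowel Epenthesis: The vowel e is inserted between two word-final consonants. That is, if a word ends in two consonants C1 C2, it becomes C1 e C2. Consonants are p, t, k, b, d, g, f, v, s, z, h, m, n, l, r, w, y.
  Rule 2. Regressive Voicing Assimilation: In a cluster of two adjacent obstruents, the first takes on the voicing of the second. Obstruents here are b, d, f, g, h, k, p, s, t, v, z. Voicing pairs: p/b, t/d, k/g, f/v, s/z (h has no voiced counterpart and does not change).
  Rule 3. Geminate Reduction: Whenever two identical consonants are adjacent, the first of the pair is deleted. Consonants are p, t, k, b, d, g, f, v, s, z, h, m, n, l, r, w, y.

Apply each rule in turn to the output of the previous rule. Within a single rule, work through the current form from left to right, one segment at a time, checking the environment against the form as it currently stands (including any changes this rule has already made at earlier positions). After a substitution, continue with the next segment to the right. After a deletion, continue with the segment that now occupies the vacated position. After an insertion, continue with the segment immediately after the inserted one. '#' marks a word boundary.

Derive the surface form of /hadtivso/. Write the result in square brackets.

Rule 1 Vowel Epenthesis: no change — [hadtivso]
Rule 2 Regressive Voicing Assimilation: [hadtivso] → [hattifso]
Rule 3 Geminate Reduction: [hattifso] → [hatifso]

[hatifso]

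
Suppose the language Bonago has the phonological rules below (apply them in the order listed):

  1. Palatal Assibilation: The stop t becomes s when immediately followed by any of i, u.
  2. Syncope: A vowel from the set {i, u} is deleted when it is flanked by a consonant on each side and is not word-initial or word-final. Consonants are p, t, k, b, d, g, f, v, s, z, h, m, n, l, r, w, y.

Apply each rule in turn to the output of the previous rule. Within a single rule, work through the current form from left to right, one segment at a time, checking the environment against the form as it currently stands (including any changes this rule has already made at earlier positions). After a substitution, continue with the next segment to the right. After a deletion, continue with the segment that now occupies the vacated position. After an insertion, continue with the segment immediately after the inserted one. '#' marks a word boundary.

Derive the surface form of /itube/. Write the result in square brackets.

[isbe]

1 Palatal Assibilation: [itube] → [isube]
2 Syncope: [isube] → [isbe]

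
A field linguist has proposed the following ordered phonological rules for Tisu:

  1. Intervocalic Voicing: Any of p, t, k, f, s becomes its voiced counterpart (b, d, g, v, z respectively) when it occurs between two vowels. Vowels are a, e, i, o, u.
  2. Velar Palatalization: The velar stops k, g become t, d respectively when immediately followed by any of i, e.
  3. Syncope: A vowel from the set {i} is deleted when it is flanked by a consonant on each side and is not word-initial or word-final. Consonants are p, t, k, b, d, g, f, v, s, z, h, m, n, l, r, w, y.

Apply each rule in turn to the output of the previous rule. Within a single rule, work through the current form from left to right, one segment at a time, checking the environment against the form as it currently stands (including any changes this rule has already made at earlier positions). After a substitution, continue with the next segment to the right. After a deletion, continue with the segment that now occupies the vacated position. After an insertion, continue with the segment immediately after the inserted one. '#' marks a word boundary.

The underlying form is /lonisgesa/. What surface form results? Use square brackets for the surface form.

[lonsdeza]

1 Intervocalic Voicing: [lonisgesa] → [lonisgeza]
2 Velar Palatalization: [lonisgeza] → [lonisdeza]
3 Syncope: [lonisdeza] → [lonsdeza]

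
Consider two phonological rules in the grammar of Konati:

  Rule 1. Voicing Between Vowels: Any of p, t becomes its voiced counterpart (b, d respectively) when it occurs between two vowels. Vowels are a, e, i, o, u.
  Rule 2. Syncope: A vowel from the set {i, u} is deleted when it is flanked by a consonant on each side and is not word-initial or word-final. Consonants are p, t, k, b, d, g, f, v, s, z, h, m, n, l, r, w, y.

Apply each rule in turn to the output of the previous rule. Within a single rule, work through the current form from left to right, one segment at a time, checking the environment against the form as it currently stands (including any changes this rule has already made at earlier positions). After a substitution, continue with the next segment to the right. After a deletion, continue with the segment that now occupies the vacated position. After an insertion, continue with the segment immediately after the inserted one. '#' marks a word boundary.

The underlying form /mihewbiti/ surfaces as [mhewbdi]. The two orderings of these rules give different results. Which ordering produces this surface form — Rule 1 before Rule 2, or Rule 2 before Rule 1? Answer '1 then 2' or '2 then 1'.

1 then 2

Order 1 then 2:
  1 Voicing Between Vowels: [mihewbiti] → [mihewbidi]
  2 Syncope: [mihewbidi] → [mhewbdi]
  result: [mhewbdi]
Order 2 then 1:
  2 Syncope: [mihewbiti] → [mhewbti]
  1 Voicing Between Vowels: no change — [mhewbti]
  result: [mhewbti]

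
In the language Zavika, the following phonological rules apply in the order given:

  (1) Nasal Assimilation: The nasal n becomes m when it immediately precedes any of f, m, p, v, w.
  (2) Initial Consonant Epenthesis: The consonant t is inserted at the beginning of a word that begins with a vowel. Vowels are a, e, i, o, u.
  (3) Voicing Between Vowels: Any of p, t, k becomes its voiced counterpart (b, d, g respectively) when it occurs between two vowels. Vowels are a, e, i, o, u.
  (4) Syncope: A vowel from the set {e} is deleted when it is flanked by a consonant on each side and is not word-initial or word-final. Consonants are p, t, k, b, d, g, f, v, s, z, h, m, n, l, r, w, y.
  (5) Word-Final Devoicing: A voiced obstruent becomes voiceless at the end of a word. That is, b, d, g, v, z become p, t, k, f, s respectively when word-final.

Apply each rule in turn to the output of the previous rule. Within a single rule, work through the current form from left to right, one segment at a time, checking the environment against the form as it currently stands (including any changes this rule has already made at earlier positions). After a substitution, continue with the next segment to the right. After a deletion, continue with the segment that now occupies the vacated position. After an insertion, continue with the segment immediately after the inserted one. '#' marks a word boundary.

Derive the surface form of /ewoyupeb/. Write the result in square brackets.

(1) Nasal Assimilation: no change — [ewoyupeb]
(2) Initial Consonant Epenthesis: [ewoyupeb] → [tewoyupeb]
(3) Voicing Between Vowels: [tewoyupeb] → [tewoyubeb]
(4) Syncope: [tewoyubeb] → [twoyubb]
(5) Word-Final Devoicing: [twoyubb] → [twoyubp]

[twoyubp]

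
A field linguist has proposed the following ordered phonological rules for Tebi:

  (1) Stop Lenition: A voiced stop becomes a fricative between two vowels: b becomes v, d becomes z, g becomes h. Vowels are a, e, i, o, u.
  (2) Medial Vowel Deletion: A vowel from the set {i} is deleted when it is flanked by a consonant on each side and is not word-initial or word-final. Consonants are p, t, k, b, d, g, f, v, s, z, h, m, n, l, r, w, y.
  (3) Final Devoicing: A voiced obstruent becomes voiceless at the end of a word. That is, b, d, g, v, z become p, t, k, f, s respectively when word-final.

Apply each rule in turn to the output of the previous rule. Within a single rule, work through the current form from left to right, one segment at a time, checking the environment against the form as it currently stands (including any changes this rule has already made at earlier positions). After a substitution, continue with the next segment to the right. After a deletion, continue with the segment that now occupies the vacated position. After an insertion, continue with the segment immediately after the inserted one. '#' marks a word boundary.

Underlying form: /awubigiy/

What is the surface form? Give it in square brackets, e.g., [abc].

(1) Stop Lenition: [awubigiy] → [awuvihiy]
(2) Medial Vowel Deletion: [awuvihiy] → [awuvhy]
(3) Final Devoicing: no change — [awuvhy]

[awuvhy]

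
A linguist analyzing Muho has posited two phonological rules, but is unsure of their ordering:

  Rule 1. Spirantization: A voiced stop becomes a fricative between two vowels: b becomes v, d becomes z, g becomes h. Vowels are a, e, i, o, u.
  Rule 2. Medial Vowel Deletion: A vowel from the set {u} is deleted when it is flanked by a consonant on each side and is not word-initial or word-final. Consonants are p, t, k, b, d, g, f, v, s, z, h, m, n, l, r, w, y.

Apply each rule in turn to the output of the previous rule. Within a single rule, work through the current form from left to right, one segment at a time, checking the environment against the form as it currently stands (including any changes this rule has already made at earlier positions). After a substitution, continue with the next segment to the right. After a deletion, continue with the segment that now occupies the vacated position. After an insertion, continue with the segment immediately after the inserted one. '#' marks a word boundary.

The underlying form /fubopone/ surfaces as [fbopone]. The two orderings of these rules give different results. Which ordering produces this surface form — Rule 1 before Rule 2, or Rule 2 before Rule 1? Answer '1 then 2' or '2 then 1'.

Order 1 then 2:
  1 Spirantization: [fubopone] → [fuvopone]
  2 Medial Vowel Deletion: [fuvopone] → [fvopone]
  result: [fvopone]
Order 2 then 1:
  2 Medial Vowel Deletion: [fubopone] → [fbopone]
  1 Spirantization: no change — [fbopone]
  result: [fbopone]

2 then 1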